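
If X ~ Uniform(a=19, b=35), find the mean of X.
27.0000

We have X ~ Uniform(a=19, b=35).

For a Uniform distribution with a=19, b=35:
E[X] = 27.0000

This is the expected (average) value of X.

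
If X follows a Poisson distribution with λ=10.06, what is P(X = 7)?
0.088461

We have X ~ Poisson(λ=10.06).

For a Poisson distribution, the PMF gives us the probability of each outcome.

Using the PMF formula:
P(X = 7) = 0.088461

Rounded to 4 decimal places: 0.0885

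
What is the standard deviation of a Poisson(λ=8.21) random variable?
2.8653

We have X ~ Poisson(λ=8.21).

For a Poisson distribution with λ=8.21:
σ = √Var(X) = 2.8653

The standard deviation is the square root of the variance.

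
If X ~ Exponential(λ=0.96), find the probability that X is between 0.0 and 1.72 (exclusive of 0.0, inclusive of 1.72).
0.808180

We have X ~ Exponential(λ=0.96).

To find P(0.0 < X ≤ 1.72), we use:
P(0.0 < X ≤ 1.72) = P(X ≤ 1.72) - P(X ≤ 0.0)
                 = F(1.72) - F(0.0)
                 = 0.808180 - 0.000000
                 = 0.808180

So there's approximately a 80.8% chance that X falls in this range.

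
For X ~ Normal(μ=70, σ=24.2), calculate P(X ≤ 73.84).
0.563039

We have X ~ Normal(μ=70, σ=24.2).

The CDF gives us P(X ≤ k).

Using the CDF:
P(X ≤ 73.84) = 0.563039

This means there's approximately a 56.3% chance that X is at most 73.84.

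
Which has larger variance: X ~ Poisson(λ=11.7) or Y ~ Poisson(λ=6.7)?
X has larger variance (11.7000 > 6.7000)

Compute the variance for each distribution:

X ~ Poisson(λ=11.7):
Var(X) = 11.7000

Y ~ Poisson(λ=6.7):
Var(Y) = 6.7000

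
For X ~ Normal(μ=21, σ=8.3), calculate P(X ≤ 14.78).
0.226809

We have X ~ Normal(μ=21, σ=8.3).

The CDF gives us P(X ≤ k).

Using the CDF:
P(X ≤ 14.78) = 0.226809

This means there's approximately a 22.7% chance that X is at most 14.78.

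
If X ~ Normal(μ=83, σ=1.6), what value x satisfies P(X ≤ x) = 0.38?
82.5112

We have X ~ Normal(μ=83, σ=1.6).

We want to find x such that P(X ≤ x) = 0.38.

This is the 38th percentile, which means 38% of values fall below this point.

Using the inverse CDF (quantile function):
x = F⁻¹(0.38) = 82.5112

Verification: P(X ≤ 82.5112) = 0.38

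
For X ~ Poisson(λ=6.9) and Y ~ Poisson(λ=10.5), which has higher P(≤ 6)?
X has higher probability (P(X ≤ 6) = 0.4647 > P(Y ≤ 6) = 0.1016)

Compute P(≤ 6) for each distribution:

X ~ Poisson(λ=6.9):
P(X ≤ 6) = 0.4647

Y ~ Poisson(λ=10.5):
P(Y ≤ 6) = 0.1016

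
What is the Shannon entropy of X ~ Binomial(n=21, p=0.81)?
1.9926 nats

We have X ~ Binomial(n=21, p=0.81).

The Shannon entropy measures the uncertainty or information content of the distribution.

For a Binomial distribution with n=21, p=0.81:
H(X) = 1.9926 nats

(In bits, this would be 2.8748 bits.)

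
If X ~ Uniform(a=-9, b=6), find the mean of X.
-1.5000

We have X ~ Uniform(a=-9, b=6).

For a Uniform distribution with a=-9, b=6:
E[X] = -1.5000

This is the expected (average) value of X.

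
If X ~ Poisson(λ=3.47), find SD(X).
1.8628

We have X ~ Poisson(λ=3.47).

For a Poisson distribution with λ=3.47:
σ = √Var(X) = 1.8628

The standard deviation is the square root of the variance.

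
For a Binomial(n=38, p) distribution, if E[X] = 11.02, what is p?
p = 0.29

For a Binomial(n, p) distribution:
E[X] = n × p

Given n = 38 and E[X] = 11.02:
11.02 = 38 × p
p = 11.02 / 38 = 0.29

Verification: Binomial(38, 0.29) has E[X] = 11.02 ✓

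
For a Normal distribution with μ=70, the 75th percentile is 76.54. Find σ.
σ = 9.6962

For X ~ Normal(μ, σ), the p-th percentile satisfies x = μ + z_p × σ,
where z_p = Φ⁻¹(p) is the standard normal quantile.

Step 1: z_{0.75} = Φ⁻¹(0.75) = 0.6745

Step 2: Solve for σ:
76.54 = 70 + 0.6745 × σ
σ = (76.54 - 70) / 0.6745
σ = 6.54 / 0.6745
σ = 9.6962

Verification: μ + z × σ = 70 + 0.6745 × 9.6962 = 76.54 ✓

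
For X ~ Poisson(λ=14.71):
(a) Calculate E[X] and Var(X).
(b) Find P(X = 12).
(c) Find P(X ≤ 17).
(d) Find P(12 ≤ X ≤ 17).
(a) E[X] = 14.7100, Var(X) = 14.7100
(b) P(X = 12) = 0.087608
(c) P(X ≤ 17) = 0.772938
(d) P(12 ≤ X ≤ 17) = 0.568214

We have X ~ Poisson(λ=14.71).

(a) Moments:
E[X] = 14.7100
Var(X) = 14.7100
σ = √Var(X) = 3.8354

(b) Point probability using PMF:
P(X = 12) = 0.087608

(c) Cumulative probability using CDF:
P(X ≤ 17) = F(17) = 0.772938

(d) Range probability:
P(12 ≤ X ≤ 17) = P(X ≤ 17) - P(X ≤ 11)
                   = F(17) - F(11)
                   = 0.772938 - 0.204724
                   = 0.568214

This means approximately 56.8% of outcomes fall in the interval [12, 17].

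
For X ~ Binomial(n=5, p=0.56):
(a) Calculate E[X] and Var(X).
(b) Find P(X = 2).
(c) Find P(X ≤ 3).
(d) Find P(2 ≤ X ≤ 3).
(a) E[X] = 2.8000, Var(X) = 1.2320
(b) P(X = 2) = 0.267137
(c) P(X ≤ 3) = 0.728568
(d) P(2 ≤ X ≤ 3) = 0.607130

We have X ~ Binomial(n=5, p=0.56).

(a) Moments:
E[X] = 2.8000
Var(X) = 1.2320
σ = √Var(X) = 1.1100

(b) Point probability using PMF:
P(X = 2) = 0.267137

(c) Cumulative probability using CDF:
P(X ≤ 3) = F(3) = 0.728568

(d) Range probability:
P(2 ≤ X ≤ 3) = P(X ≤ 3) - P(X ≤ 1)
                   = F(3) - F(1)
                   = 0.728568 - 0.121438
                   = 0.607130

This means approximately 60.7% of outcomes fall in the interval [2, 3].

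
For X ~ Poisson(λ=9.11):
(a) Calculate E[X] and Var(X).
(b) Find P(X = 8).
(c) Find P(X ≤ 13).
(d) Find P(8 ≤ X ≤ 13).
(a) E[X] = 9.1100, Var(X) = 9.1100
(b) P(X = 8) = 0.130078
(c) P(X ≤ 13) = 0.920472
(d) P(8 ≤ X ≤ 13) = 0.609299

We have X ~ Poisson(λ=9.11).

(a) Moments:
E[X] = 9.1100
Var(X) = 9.1100
σ = √Var(X) = 3.0183

(b) Point probability using PMF:
P(X = 8) = 0.130078

(c) Cumulative probability using CDF:
P(X ≤ 13) = F(13) = 0.920472

(d) Range probability:
P(8 ≤ X ≤ 13) = P(X ≤ 13) - P(X ≤ 7)
                   = F(13) - F(7)
                   = 0.920472 - 0.311173
                   = 0.609299

This means approximately 60.9% of outcomes fall in the interval [8, 13].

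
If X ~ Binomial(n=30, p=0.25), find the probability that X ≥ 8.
0.485710

We have X ~ Binomial(n=30, p=0.25).

For discrete distributions, P(X ≥ 8) = 1 - P(X ≤ 7).

P(X ≤ 7) = 0.514290
P(X ≥ 8) = 1 - 0.514290 = 0.485710

So there's approximately a 48.6% chance that X is at least 8.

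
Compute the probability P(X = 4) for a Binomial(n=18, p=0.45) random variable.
0.029084

We have X ~ Binomial(n=18, p=0.45).

For a Binomial distribution, the PMF gives us the probability of each outcome.

Using the PMF formula:
P(X = 4) = 0.029084

Rounded to 4 decimal places: 0.0291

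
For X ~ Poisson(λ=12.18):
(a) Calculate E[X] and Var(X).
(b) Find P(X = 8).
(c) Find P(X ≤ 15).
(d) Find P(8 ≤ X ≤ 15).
(a) E[X] = 12.1800, Var(X) = 12.1800
(b) P(X = 8) = 0.061653
(c) P(X ≤ 15) = 0.831095
(d) P(8 ≤ X ≤ 15) = 0.749164

We have X ~ Poisson(λ=12.18).

(a) Moments:
E[X] = 12.1800
Var(X) = 12.1800
σ = √Var(X) = 3.4900

(b) Point probability using PMF:
P(X = 8) = 0.061653

(c) Cumulative probability using CDF:
P(X ≤ 15) = F(15) = 0.831095

(d) Range probability:
P(8 ≤ X ≤ 15) = P(X ≤ 15) - P(X ≤ 7)
                   = F(15) - F(7)
                   = 0.831095 - 0.081931
                   = 0.749164

This means approximately 74.9% of outcomes fall in the interval [8, 15].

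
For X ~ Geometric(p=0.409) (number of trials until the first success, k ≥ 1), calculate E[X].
2.4450

We have X ~ Geometric(p=0.409) (number of trials until the first success, k ≥ 1).

For a Geometric distribution with p=0.409 (number of trials until the first success, k ≥ 1):
E[X] = 2.4450

This is the expected (average) value of X.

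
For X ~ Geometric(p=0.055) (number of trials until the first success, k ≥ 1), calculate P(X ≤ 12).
0.492797

We have X ~ Geometric(p=0.055) (number of trials until the first success, k ≥ 1).

The CDF gives us P(X ≤ k).

Using the CDF:
P(X ≤ 12) = 0.492797

This means there's approximately a 49.3% chance that X is at most 12.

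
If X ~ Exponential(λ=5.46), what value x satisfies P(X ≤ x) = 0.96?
0.5895

We have X ~ Exponential(λ=5.46).

We want to find x such that P(X ≤ x) = 0.96.

This is the 96th percentile, which means 96% of values fall below this point.

Using the inverse CDF (quantile function):
x = F⁻¹(0.96) = 0.5895

Verification: P(X ≤ 0.5895) = 0.96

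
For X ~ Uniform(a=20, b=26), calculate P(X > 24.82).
0.196667

We have X ~ Uniform(a=20, b=26).

P(X > 24.82) = 1 - P(X ≤ 24.82)
                = 1 - F(24.82)
                = 1 - 0.803333
                = 0.196667

So there's approximately a 19.7% chance that X exceeds 24.82.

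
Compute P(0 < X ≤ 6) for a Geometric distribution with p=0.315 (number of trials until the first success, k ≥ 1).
0.896690

We have X ~ Geometric(p=0.315) (number of trials until the first success, k ≥ 1).

To find P(0 < X ≤ 6), we use:
P(0 < X ≤ 6) = P(X ≤ 6) - P(X ≤ 0)
                 = F(6) - F(0)
                 = 0.896690 - 0.000000
                 = 0.896690

So there's approximately a 89.7% chance that X falls in this range.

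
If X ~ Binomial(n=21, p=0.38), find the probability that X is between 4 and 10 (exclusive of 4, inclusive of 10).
0.816366

We have X ~ Binomial(n=21, p=0.38).

To find P(4 < X ≤ 10), we use:
P(4 < X ≤ 10) = P(X ≤ 10) - P(X ≤ 4)
                 = F(10) - F(4)
                 = 0.870677 - 0.054310
                 = 0.816366

So there's approximately a 81.6% chance that X falls in this range.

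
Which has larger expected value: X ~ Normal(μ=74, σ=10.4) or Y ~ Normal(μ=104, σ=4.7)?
Y has larger mean (104.0000 > 74.0000)

Compute the expected value for each distribution:

X ~ Normal(μ=74, σ=10.4):
E[X] = 74.0000

Y ~ Normal(μ=104, σ=4.7):
E[Y] = 104.0000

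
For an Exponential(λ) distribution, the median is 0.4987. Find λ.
λ = 1.3899

For X ~ Exponential(λ), the CDF is F(x) = 1 - e^(-λx).
The median m satisfies F(m) = 0.5:
1 - e^(-λm) = 0.5
e^(-λm) = 0.5
λm = ln(2)
m = ln(2) / λ

Given m = 0.4987:
λ = ln(2) / 0.4987 = 0.693147 / 0.4987 = 1.3899

Verification: ln(2) / 1.3899 = 0.4987 ✓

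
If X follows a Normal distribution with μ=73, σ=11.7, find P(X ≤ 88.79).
0.911423

We have X ~ Normal(μ=73, σ=11.7).

The CDF gives us P(X ≤ k).

Using the CDF:
P(X ≤ 88.79) = 0.911423

This means there's approximately a 91.1% chance that X is at most 88.79.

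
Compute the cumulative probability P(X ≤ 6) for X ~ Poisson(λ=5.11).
0.745929

We have X ~ Poisson(λ=5.11).

The CDF gives us P(X ≤ k).

Using the CDF:
P(X ≤ 6) = 0.745929

This means there's approximately a 74.6% chance that X is at most 6.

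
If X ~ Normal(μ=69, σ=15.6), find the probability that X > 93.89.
0.055299

We have X ~ Normal(μ=69, σ=15.6).

P(X > 93.89) = 1 - P(X ≤ 93.89)
                = 1 - F(93.89)
                = 1 - 0.944701
                = 0.055299

So there's approximately a 5.5% chance that X exceeds 93.89.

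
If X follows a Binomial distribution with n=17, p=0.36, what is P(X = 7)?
0.175708

We have X ~ Binomial(n=17, p=0.36).

For a Binomial distribution, the PMF gives us the probability of each outcome.

Using the PMF formula:
P(X = 7) = 0.175708

Rounded to 4 decimal places: 0.1757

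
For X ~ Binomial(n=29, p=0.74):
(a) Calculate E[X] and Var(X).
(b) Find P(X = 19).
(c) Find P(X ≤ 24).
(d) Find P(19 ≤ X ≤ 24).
(a) E[X] = 21.4600, Var(X) = 5.5796
(b) P(X = 19) = 0.092644
(c) P(X ≤ 24) = 0.906146
(d) P(19 ≤ X ≤ 24) = 0.798493

We have X ~ Binomial(n=29, p=0.74).

(a) Moments:
E[X] = 21.4600
Var(X) = 5.5796
σ = √Var(X) = 2.3621

(b) Point probability using PMF:
P(X = 19) = 0.092644

(c) Cumulative probability using CDF:
P(X ≤ 24) = F(24) = 0.906146

(d) Range probability:
P(19 ≤ X ≤ 24) = P(X ≤ 24) - P(X ≤ 18)
                   = F(24) - F(18)
                   = 0.906146 - 0.107653
                   = 0.798493

This means approximately 79.8% of outcomes fall in the interval [19, 24].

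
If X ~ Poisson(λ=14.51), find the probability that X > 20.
0.064135

We have X ~ Poisson(λ=14.51).

P(X > 20) = 1 - P(X ≤ 20)
                = 1 - F(20)
                = 1 - 0.935865
                = 0.064135

So there's approximately a 6.4% chance that X exceeds 20.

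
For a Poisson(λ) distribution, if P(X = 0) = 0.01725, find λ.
λ = 4.0599

For a Poisson(λ) distribution, the PMF at 0 is:
P(X = 0) = λ^0 e^(-λ) / 0! = e^(-λ)

Given P(X = 0) = 0.01725:
e^(-λ) = 0.01725
-λ = ln(0.01725)
λ = -ln(0.01725) = 4.0599

Verification: e^(-4.0599) = 0.01725 ✓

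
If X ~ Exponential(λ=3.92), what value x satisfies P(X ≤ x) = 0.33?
0.1022

We have X ~ Exponential(λ=3.92).

We want to find x such that P(X ≤ x) = 0.33.

This is the 33rd percentile, which means 33% of values fall below this point.

Using the inverse CDF (quantile function):
x = F⁻¹(0.33) = 0.1022

Verification: P(X ≤ 0.1022) = 0.33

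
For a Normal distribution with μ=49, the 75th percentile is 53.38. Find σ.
σ = 6.4938

For X ~ Normal(μ, σ), the p-th percentile satisfies x = μ + z_p × σ,
where z_p = Φ⁻¹(p) is the standard normal quantile.

Step 1: z_{0.75} = Φ⁻¹(0.75) = 0.6745

Step 2: Solve for σ:
53.38 = 49 + 0.6745 × σ
σ = (53.38 - 49) / 0.6745
σ = 4.38 / 0.6745
σ = 6.4938

Verification: μ + z × σ = 49 + 0.6745 × 6.4938 = 53.38 ✓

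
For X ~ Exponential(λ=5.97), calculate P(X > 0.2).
0.303007

We have X ~ Exponential(λ=5.97).

P(X > 0.2) = 1 - P(X ≤ 0.2)
                = 1 - F(0.2)
                = 1 - 0.696993
                = 0.303007

So there's approximately a 30.3% chance that X exceeds 0.2.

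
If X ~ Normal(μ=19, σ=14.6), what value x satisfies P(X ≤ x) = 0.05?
-5.0149

We have X ~ Normal(μ=19, σ=14.6).

We want to find x such that P(X ≤ x) = 0.05.

This is the 5th percentile, which means 5% of values fall below this point.

Using the inverse CDF (quantile function):
x = F⁻¹(0.05) = -5.0149

Verification: P(X ≤ -5.0149) = 0.05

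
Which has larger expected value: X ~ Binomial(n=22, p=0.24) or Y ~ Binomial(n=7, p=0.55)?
X has larger mean (5.2800 > 3.8500)

Compute the expected value for each distribution:

X ~ Binomial(n=22, p=0.24):
E[X] = 5.2800

Y ~ Binomial(n=7, p=0.55):
E[Y] = 3.8500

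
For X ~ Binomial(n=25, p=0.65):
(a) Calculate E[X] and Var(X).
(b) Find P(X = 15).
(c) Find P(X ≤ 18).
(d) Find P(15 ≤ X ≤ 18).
(a) E[X] = 16.2500, Var(X) = 5.6875
(b) P(X = 15) = 0.140852
(c) P(X ≤ 18) = 0.826597
(d) P(15 ≤ X ≤ 18) = 0.597759

We have X ~ Binomial(n=25, p=0.65).

(a) Moments:
E[X] = 16.2500
Var(X) = 5.6875
σ = √Var(X) = 2.3848

(b) Point probability using PMF:
P(X = 15) = 0.140852

(c) Cumulative probability using CDF:
P(X ≤ 18) = F(18) = 0.826597

(d) Range probability:
P(15 ≤ X ≤ 18) = P(X ≤ 18) - P(X ≤ 14)
                   = F(18) - F(14)
                   = 0.826597 - 0.228839
                   = 0.597759

This means approximately 59.8% of outcomes fall in the interval [15, 18].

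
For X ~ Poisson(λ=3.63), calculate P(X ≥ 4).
0.491142

We have X ~ Poisson(λ=3.63).

For discrete distributions, P(X ≥ 4) = 1 - P(X ≤ 3).

P(X ≤ 3) = 0.508858
P(X ≥ 4) = 1 - 0.508858 = 0.491142

So there's approximately a 49.1% chance that X is at least 4.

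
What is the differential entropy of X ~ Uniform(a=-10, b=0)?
2.3026 nats

We have X ~ Uniform(a=-10, b=0).

The differential entropy measures the uncertainty or information content of the distribution.

For a Uniform distribution with a=-10, b=0:
h(X) = 2.3026 nats

(In bits, this would be 3.3219 bits.)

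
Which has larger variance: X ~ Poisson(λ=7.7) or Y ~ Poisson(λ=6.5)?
X has larger variance (7.7000 > 6.5000)

Compute the variance for each distribution:

X ~ Poisson(λ=7.7):
Var(X) = 7.7000

Y ~ Poisson(λ=6.5):
Var(Y) = 6.5000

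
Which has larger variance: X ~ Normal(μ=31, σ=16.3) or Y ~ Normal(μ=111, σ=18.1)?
Y has larger variance (327.6100 > 265.6900)

Compute the variance for each distribution:

X ~ Normal(μ=31, σ=16.3):
Var(X) = 265.6900

Y ~ Normal(μ=111, σ=18.1):
Var(Y) = 327.6100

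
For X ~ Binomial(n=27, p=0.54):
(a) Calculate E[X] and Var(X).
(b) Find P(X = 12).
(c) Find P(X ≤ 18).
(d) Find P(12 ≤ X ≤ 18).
(a) E[X] = 14.5800, Var(X) = 6.7068
(b) P(X = 12) = 0.093377
(c) P(X ≤ 18) = 0.936599
(d) P(12 ≤ X ≤ 18) = 0.819299

We have X ~ Binomial(n=27, p=0.54).

(a) Moments:
E[X] = 14.5800
Var(X) = 6.7068
σ = √Var(X) = 2.5897

(b) Point probability using PMF:
P(X = 12) = 0.093377

(c) Cumulative probability using CDF:
P(X ≤ 18) = F(18) = 0.936599

(d) Range probability:
P(12 ≤ X ≤ 18) = P(X ≤ 18) - P(X ≤ 11)
                   = F(18) - F(11)
                   = 0.936599 - 0.117300
                   = 0.819299

This means approximately 81.9% of outcomes fall in the interval [12, 18].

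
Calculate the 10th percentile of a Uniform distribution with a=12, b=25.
13.3000

We have X ~ Uniform(a=12, b=25).

We want to find x such that P(X ≤ x) = 0.1.

This is the 10th percentile, which means 10% of values fall below this point.

Using the inverse CDF (quantile function):
x = F⁻¹(0.1) = 13.3000

Verification: P(X ≤ 13.3000) = 0.1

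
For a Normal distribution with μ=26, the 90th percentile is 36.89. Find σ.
σ = 8.4975

For X ~ Normal(μ, σ), the p-th percentile satisfies x = μ + z_p × σ,
where z_p = Φ⁻¹(p) is the standard normal quantile.

Step 1: z_{0.9} = Φ⁻¹(0.9) = 1.2816

Step 2: Solve for σ:
36.89 = 26 + 1.2816 × σ
σ = (36.89 - 26) / 1.2816
σ = 10.89 / 1.2816
σ = 8.4975

Verification: μ + z × σ = 26 + 1.2816 × 8.4975 = 36.89 ✓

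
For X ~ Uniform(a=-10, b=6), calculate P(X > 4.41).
0.099375

We have X ~ Uniform(a=-10, b=6).

P(X > 4.41) = 1 - P(X ≤ 4.41)
                = 1 - F(4.41)
                = 1 - 0.900625
                = 0.099375

So there's approximately a 9.9% chance that X exceeds 4.41.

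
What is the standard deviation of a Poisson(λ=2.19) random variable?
1.4799

We have X ~ Poisson(λ=2.19).

For a Poisson distribution with λ=2.19:
σ = √Var(X) = 1.4799

The standard deviation is the square root of the variance.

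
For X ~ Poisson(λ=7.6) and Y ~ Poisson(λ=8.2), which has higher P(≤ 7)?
X has higher probability (P(X ≤ 7) = 0.5100 > P(Y ≤ 7) = 0.4254)

Compute P(≤ 7) for each distribution:

X ~ Poisson(λ=7.6):
P(X ≤ 7) = 0.5100

Y ~ Poisson(λ=8.2):
P(Y ≤ 7) = 0.4254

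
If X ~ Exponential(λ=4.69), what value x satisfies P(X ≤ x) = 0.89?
0.4706

We have X ~ Exponential(λ=4.69).

We want to find x such that P(X ≤ x) = 0.89.

This is the 89th percentile, which means 89% of values fall below this point.

Using the inverse CDF (quantile function):
x = F⁻¹(0.89) = 0.4706

Verification: P(X ≤ 0.4706) = 0.89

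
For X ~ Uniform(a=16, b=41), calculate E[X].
28.5000

We have X ~ Uniform(a=16, b=41).

For a Uniform distribution with a=16, b=41:
E[X] = 28.5000

This is the expected (average) value of X.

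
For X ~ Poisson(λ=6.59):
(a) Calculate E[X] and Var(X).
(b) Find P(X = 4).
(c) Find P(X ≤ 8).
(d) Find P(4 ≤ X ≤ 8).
(a) E[X] = 6.5900, Var(X) = 6.5900
(b) P(X = 4) = 0.107977
(c) P(X ≤ 8) = 0.780771
(d) P(4 ≤ X ≤ 8) = 0.674966

We have X ~ Poisson(λ=6.59).

(a) Moments:
E[X] = 6.5900
Var(X) = 6.5900
σ = √Var(X) = 2.5671

(b) Point probability using PMF:
P(X = 4) = 0.107977

(c) Cumulative probability using CDF:
P(X ≤ 8) = F(8) = 0.780771

(d) Range probability:
P(4 ≤ X ≤ 8) = P(X ≤ 8) - P(X ≤ 3)
                   = F(8) - F(3)
                   = 0.780771 - 0.105805
                   = 0.674966

This means approximately 67.5% of outcomes fall in the interval [4, 8].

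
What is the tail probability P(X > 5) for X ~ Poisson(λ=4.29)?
0.261677

We have X ~ Poisson(λ=4.29).

P(X > 5) = 1 - P(X ≤ 5)
                = 1 - F(5)
                = 1 - 0.738323
                = 0.261677

So there's approximately a 26.2% chance that X exceeds 5.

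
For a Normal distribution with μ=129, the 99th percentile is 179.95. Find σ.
σ = 21.9013

For X ~ Normal(μ, σ), the p-th percentile satisfies x = μ + z_p × σ,
where z_p = Φ⁻¹(p) is the standard normal quantile.

Step 1: z_{0.99} = Φ⁻¹(0.99) = 2.3263

Step 2: Solve for σ:
179.95 = 129 + 2.3263 × σ
σ = (179.95 - 129) / 2.3263
σ = 50.95 / 2.3263
σ = 21.9013

Verification: μ + z × σ = 129 + 2.3263 × 21.9013 = 179.95 ✓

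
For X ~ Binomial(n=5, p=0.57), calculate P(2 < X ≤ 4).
0.569376

We have X ~ Binomial(n=5, p=0.57).

To find P(2 < X ≤ 4), we use:
P(2 < X ≤ 4) = P(X ≤ 4) - P(X ≤ 2)
                 = F(4) - F(2)
                 = 0.939831 - 0.370455
                 = 0.569376

So there's approximately a 56.9% chance that X falls in this range.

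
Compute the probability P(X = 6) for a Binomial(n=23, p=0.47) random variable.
0.022355

We have X ~ Binomial(n=23, p=0.47).

For a Binomial distribution, the PMF gives us the probability of each outcome.

Using the PMF formula:
P(X = 6) = 0.022355

Rounded to 4 decimal places: 0.0224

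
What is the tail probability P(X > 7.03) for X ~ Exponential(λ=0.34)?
0.091611

We have X ~ Exponential(λ=0.34).

P(X > 7.03) = 1 - P(X ≤ 7.03)
                = 1 - F(7.03)
                = 1 - 0.908389
                = 0.091611

So there's approximately a 9.2% chance that X exceeds 7.03.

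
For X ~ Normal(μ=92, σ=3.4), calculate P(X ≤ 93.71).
0.692497

We have X ~ Normal(μ=92, σ=3.4).

The CDF gives us P(X ≤ k).

Using the CDF:
P(X ≤ 93.71) = 0.692497

This means there's approximately a 69.2% chance that X is at most 93.71.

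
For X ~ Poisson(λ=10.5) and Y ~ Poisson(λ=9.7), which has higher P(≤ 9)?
Y has higher probability (P(Y ≤ 9) = 0.4960 > P(X ≤ 9) = 0.3971)

Compute P(≤ 9) for each distribution:

X ~ Poisson(λ=10.5):
P(X ≤ 9) = 0.3971

Y ~ Poisson(λ=9.7):
P(Y ≤ 9) = 0.4960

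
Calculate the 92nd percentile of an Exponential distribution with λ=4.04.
0.6252

We have X ~ Exponential(λ=4.04).

We want to find x such that P(X ≤ x) = 0.92.

This is the 92nd percentile, which means 92% of values fall below this point.

Using the inverse CDF (quantile function):
x = F⁻¹(0.92) = 0.6252

Verification: P(X ≤ 0.6252) = 0.92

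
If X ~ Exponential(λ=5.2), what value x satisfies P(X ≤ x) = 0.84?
0.3524

We have X ~ Exponential(λ=5.2).

We want to find x such that P(X ≤ x) = 0.84.

This is the 84th percentile, which means 84% of values fall below this point.

Using the inverse CDF (quantile function):
x = F⁻¹(0.84) = 0.3524

Verification: P(X ≤ 0.3524) = 0.84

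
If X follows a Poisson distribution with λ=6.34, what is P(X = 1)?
0.011186

We have X ~ Poisson(λ=6.34).

For a Poisson distribution, the PMF gives us the probability of each outcome.

Using the PMF formula:
P(X = 1) = 0.011186

Rounded to 4 decimal places: 0.0112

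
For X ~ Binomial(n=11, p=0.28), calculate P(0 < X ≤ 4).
0.804576

We have X ~ Binomial(n=11, p=0.28).

To find P(0 < X ≤ 4), we use:
P(0 < X ≤ 4) = P(X ≤ 4) - P(X ≤ 0)
                 = F(4) - F(0)
                 = 0.831532 - 0.026956
                 = 0.804576

So there's approximately a 80.5% chance that X falls in this range.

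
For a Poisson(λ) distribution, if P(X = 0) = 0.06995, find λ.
λ = 2.6600

For a Poisson(λ) distribution, the PMF at 0 is:
P(X = 0) = λ^0 e^(-λ) / 0! = e^(-λ)

Given P(X = 0) = 0.06995:
e^(-λ) = 0.06995
-λ = ln(0.06995)
λ = -ln(0.06995) = 2.6600

Verification: e^(-2.6600) = 0.06995 ✓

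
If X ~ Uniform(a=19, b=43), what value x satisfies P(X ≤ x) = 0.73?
36.5200

We have X ~ Uniform(a=19, b=43).

We want to find x such that P(X ≤ x) = 0.73.

This is the 73rd percentile, which means 73% of values fall below this point.

Using the inverse CDF (quantile function):
x = F⁻¹(0.73) = 36.5200

Verification: P(X ≤ 36.5200) = 0.73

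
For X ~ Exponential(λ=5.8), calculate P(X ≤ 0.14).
0.556031

We have X ~ Exponential(λ=5.8).

The CDF gives us P(X ≤ k).

Using the CDF:
P(X ≤ 0.14) = 0.556031

This means there's approximately a 55.6% chance that X is at most 0.14.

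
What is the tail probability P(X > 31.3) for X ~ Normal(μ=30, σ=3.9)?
0.369441

We have X ~ Normal(μ=30, σ=3.9).

P(X > 31.3) = 1 - P(X ≤ 31.3)
                = 1 - F(31.3)
                = 1 - 0.630559
                = 0.369441

So there's approximately a 36.9% chance that X exceeds 31.3.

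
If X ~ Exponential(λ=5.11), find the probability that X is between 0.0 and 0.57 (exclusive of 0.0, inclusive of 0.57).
0.945671

We have X ~ Exponential(λ=5.11).

To find P(0.0 < X ≤ 0.57), we use:
P(0.0 < X ≤ 0.57) = P(X ≤ 0.57) - P(X ≤ 0.0)
                 = F(0.57) - F(0.0)
                 = 0.945671 - 0.000000
                 = 0.945671

So there's approximately a 94.6% chance that X falls in this range.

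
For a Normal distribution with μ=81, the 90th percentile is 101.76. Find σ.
σ = 16.1991

For X ~ Normal(μ, σ), the p-th percentile satisfies x = μ + z_p × σ,
where z_p = Φ⁻¹(p) is the standard normal quantile.

Step 1: z_{0.9} = Φ⁻¹(0.9) = 1.2816

Step 2: Solve for σ:
101.76 = 81 + 1.2816 × σ
σ = (101.76 - 81) / 1.2816
σ = 20.76 / 1.2816
σ = 16.1991

Verification: μ + z × σ = 81 + 1.2816 × 16.1991 = 101.76 ✓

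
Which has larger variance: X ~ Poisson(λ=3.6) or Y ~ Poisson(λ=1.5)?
X has larger variance (3.6000 > 1.5000)

Compute the variance for each distribution:

X ~ Poisson(λ=3.6):
Var(X) = 3.6000

Y ~ Poisson(λ=1.5):
Var(Y) = 1.5000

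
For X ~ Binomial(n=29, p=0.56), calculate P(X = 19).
0.089491

We have X ~ Binomial(n=29, p=0.56).

For a Binomial distribution, the PMF gives us the probability of each outcome.

Using the PMF formula:
P(X = 19) = 0.089491

Rounded to 4 decimal places: 0.0895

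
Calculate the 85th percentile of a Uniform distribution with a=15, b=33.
30.3000

We have X ~ Uniform(a=15, b=33).

We want to find x such that P(X ≤ x) = 0.85.

This is the 85th percentile, which means 85% of values fall below this point.

Using the inverse CDF (quantile function):
x = F⁻¹(0.85) = 30.3000

Verification: P(X ≤ 30.3000) = 0.85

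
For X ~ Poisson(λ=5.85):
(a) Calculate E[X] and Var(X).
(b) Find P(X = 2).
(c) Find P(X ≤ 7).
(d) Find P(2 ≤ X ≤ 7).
(a) E[X] = 5.8500, Var(X) = 5.8500
(b) P(X = 2) = 0.049279
(c) P(X ≤ 7) = 0.764360
(d) P(2 ≤ X ≤ 7) = 0.744633

We have X ~ Poisson(λ=5.85).

(a) Moments:
E[X] = 5.8500
Var(X) = 5.8500
σ = √Var(X) = 2.4187

(b) Point probability using PMF:
P(X = 2) = 0.049279

(c) Cumulative probability using CDF:
P(X ≤ 7) = F(7) = 0.764360

(d) Range probability:
P(2 ≤ X ≤ 7) = P(X ≤ 7) - P(X ≤ 1)
                   = F(7) - F(1)
                   = 0.764360 - 0.019727
                   = 0.744633

This means approximately 74.5% of outcomes fall in the interval [2, 7].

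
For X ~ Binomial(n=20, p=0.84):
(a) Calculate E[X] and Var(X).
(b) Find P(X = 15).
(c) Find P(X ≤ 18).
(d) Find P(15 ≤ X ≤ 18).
(a) E[X] = 16.8000, Var(X) = 2.6880
(b) P(X = 15) = 0.118914
(c) P(X ≤ 18) = 0.852875
(d) P(15 ≤ X ≤ 18) = 0.765878

We have X ~ Binomial(n=20, p=0.84).

(a) Moments:
E[X] = 16.8000
Var(X) = 2.6880
σ = √Var(X) = 1.6395

(b) Point probability using PMF:
P(X = 15) = 0.118914

(c) Cumulative probability using CDF:
P(X ≤ 18) = F(18) = 0.852875

(d) Range probability:
P(15 ≤ X ≤ 18) = P(X ≤ 18) - P(X ≤ 14)
                   = F(18) - F(14)
                   = 0.852875 - 0.086997
                   = 0.765878

This means approximately 76.6% of outcomes fall in the interval [15, 18].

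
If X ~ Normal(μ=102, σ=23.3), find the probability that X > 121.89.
0.196650

We have X ~ Normal(μ=102, σ=23.3).

P(X > 121.89) = 1 - P(X ≤ 121.89)
                = 1 - F(121.89)
                = 1 - 0.803350
                = 0.196650

So there's approximately a 19.7% chance that X exceeds 121.89.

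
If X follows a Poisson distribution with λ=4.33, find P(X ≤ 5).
0.731664

We have X ~ Poisson(λ=4.33).

The CDF gives us P(X ≤ k).

Using the CDF:
P(X ≤ 5) = 0.731664

This means there's approximately a 73.2% chance that X is at most 5.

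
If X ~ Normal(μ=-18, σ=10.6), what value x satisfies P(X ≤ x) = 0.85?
-7.0138

We have X ~ Normal(μ=-18, σ=10.6).

We want to find x such that P(X ≤ x) = 0.85.

This is the 85th percentile, which means 85% of values fall below this point.

Using the inverse CDF (quantile function):
x = F⁻¹(0.85) = -7.0138

Verification: P(X ≤ -7.0138) = 0.85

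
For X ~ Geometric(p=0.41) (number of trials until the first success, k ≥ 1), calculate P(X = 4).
0.084205

We have X ~ Geometric(p=0.41) (number of trials until the first success, k ≥ 1).

For a Geometric distribution, the PMF gives us the probability of each outcome.

Using the PMF formula:
P(X = 4) = 0.084205

Rounded to 4 decimal places: 0.0842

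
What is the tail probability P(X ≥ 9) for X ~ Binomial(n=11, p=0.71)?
0.339027

We have X ~ Binomial(n=11, p=0.71).

For discrete distributions, P(X ≥ 9) = 1 - P(X ≤ 8).

P(X ≤ 8) = 0.660973
P(X ≥ 9) = 1 - 0.660973 = 0.339027

So there's approximately a 33.9% chance that X is at least 9.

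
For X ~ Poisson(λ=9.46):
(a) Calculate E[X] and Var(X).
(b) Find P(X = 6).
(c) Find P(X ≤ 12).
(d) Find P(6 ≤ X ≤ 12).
(a) E[X] = 9.4600, Var(X) = 9.4600
(b) P(X = 6) = 0.077551
(c) P(X ≤ 12) = 0.839789
(d) P(6 ≤ X ≤ 12) = 0.749312

We have X ~ Poisson(λ=9.46).

(a) Moments:
E[X] = 9.4600
Var(X) = 9.4600
σ = √Var(X) = 3.0757

(b) Point probability using PMF:
P(X = 6) = 0.077551

(c) Cumulative probability using CDF:
P(X ≤ 12) = F(12) = 0.839789

(d) Range probability:
P(6 ≤ X ≤ 12) = P(X ≤ 12) - P(X ≤ 5)
                   = F(12) - F(5)
                   = 0.839789 - 0.090477
                   = 0.749312

This means approximately 74.9% of outcomes fall in the interval [6, 12].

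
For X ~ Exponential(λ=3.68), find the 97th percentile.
0.9529

We have X ~ Exponential(λ=3.68).

We want to find x such that P(X ≤ x) = 0.97.

This is the 97th percentile, which means 97% of values fall below this point.

Using the inverse CDF (quantile function):
x = F⁻¹(0.97) = 0.9529

Verification: P(X ≤ 0.9529) = 0.97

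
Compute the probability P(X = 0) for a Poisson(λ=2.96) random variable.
0.051819

We have X ~ Poisson(λ=2.96).

For a Poisson distribution, the PMF gives us the probability of each outcome.

Using the PMF formula:
P(X = 0) = 0.051819

Rounded to 4 decimal places: 0.0518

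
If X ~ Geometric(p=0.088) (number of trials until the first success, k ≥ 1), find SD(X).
10.8521

We have X ~ Geometric(p=0.088) (number of trials until the first success, k ≥ 1).

For a Geometric distribution with p=0.088 (number of trials until the first success, k ≥ 1):
σ = √Var(X) = 10.8521

The standard deviation is the square root of the variance.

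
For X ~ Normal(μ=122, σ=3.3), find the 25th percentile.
119.7742

We have X ~ Normal(μ=122, σ=3.3).

We want to find x such that P(X ≤ x) = 0.25.

This is the 25th percentile, which means 25% of values fall below this point.

Using the inverse CDF (quantile function):
x = F⁻¹(0.25) = 119.7742

Verification: P(X ≤ 119.7742) = 0.25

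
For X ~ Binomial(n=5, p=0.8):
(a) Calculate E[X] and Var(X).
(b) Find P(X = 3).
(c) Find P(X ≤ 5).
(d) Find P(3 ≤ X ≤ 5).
(a) E[X] = 4.0000, Var(X) = 0.8000
(b) P(X = 3) = 0.204800
(c) P(X ≤ 5) = 1.000000
(d) P(3 ≤ X ≤ 5) = 0.942080

We have X ~ Binomial(n=5, p=0.8).

(a) Moments:
E[X] = 4.0000
Var(X) = 0.8000
σ = √Var(X) = 0.8944

(b) Point probability using PMF:
P(X = 3) = 0.204800

(c) Cumulative probability using CDF:
P(X ≤ 5) = F(5) = 1.000000

(d) Range probability:
P(3 ≤ X ≤ 5) = P(X ≤ 5) - P(X ≤ 2)
                   = F(5) - F(2)
                   = 1.000000 - 0.057920
                   = 0.942080

This means approximately 94.2% of outcomes fall in the interval [3, 5].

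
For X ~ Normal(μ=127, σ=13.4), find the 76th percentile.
136.4645

We have X ~ Normal(μ=127, σ=13.4).

We want to find x such that P(X ≤ x) = 0.76.

This is the 76th percentile, which means 76% of values fall below this point.

Using the inverse CDF (quantile function):
x = F⁻¹(0.76) = 136.4645

Verification: P(X ≤ 136.4645) = 0.76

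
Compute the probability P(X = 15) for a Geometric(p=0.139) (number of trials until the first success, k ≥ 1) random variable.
0.017102

We have X ~ Geometric(p=0.139) (number of trials until the first success, k ≥ 1).

For a Geometric distribution, the PMF gives us the probability of each outcome.

Using the PMF formula:
P(X = 15) = 0.017102

Rounded to 4 decimal places: 0.0171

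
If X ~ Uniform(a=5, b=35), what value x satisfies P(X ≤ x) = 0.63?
23.9000

We have X ~ Uniform(a=5, b=35).

We want to find x such that P(X ≤ x) = 0.63.

This is the 63rd percentile, which means 63% of values fall below this point.

Using the inverse CDF (quantile function):
x = F⁻¹(0.63) = 23.9000

Verification: P(X ≤ 23.9000) = 0.63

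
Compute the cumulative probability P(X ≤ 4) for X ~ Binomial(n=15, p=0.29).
0.549973

We have X ~ Binomial(n=15, p=0.29).

The CDF gives us P(X ≤ k).

Using the CDF:
P(X ≤ 4) = 0.549973

This means there's approximately a 55.0% chance that X is at most 4.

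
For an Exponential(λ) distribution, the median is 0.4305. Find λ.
λ = 1.6101

For X ~ Exponential(λ), the CDF is F(x) = 1 - e^(-λx).
The median m satisfies F(m) = 0.5:
1 - e^(-λm) = 0.5
e^(-λm) = 0.5
λm = ln(2)
m = ln(2) / λ

Given m = 0.4305:
λ = ln(2) / 0.4305 = 0.693147 / 0.4305 = 1.6101

Verification: ln(2) / 1.6101 = 0.4305 ✓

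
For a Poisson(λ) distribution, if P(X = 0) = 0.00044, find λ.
λ = 7.7287

For a Poisson(λ) distribution, the PMF at 0 is:
P(X = 0) = λ^0 e^(-λ) / 0! = e^(-λ)

Given P(X = 0) = 0.00044:
e^(-λ) = 0.00044
-λ = ln(0.00044)
λ = -ln(0.00044) = 7.7287

Verification: e^(-7.7287) = 0.00044 ✓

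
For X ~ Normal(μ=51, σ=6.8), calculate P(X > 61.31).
0.064737

We have X ~ Normal(μ=51, σ=6.8).

P(X > 61.31) = 1 - P(X ≤ 61.31)
                = 1 - F(61.31)
                = 1 - 0.935263
                = 0.064737

So there's approximately a 6.5% chance that X exceeds 61.31.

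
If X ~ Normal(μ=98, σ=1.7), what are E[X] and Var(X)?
E[X] = 98.0000, Var(X) = 2.8900

We have X ~ Normal(μ=98, σ=1.7).

For a Normal distribution with μ=98, σ=1.7:

Expected value:
E[X] = 98.0000

Variance:
Var(X) = 2.8900

Standard deviation:
σ = √Var(X) = 1.7000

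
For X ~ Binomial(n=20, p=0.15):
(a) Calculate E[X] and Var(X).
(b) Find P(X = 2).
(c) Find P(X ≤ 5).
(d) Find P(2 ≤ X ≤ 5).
(a) E[X] = 3.0000, Var(X) = 2.5500
(b) P(X = 2) = 0.229338
(c) P(X ≤ 5) = 0.932692
(d) P(2 ≤ X ≤ 5) = 0.757134

We have X ~ Binomial(n=20, p=0.15).

(a) Moments:
E[X] = 3.0000
Var(X) = 2.5500
σ = √Var(X) = 1.5969

(b) Point probability using PMF:
P(X = 2) = 0.229338

(c) Cumulative probability using CDF:
P(X ≤ 5) = F(5) = 0.932692

(d) Range probability:
P(2 ≤ X ≤ 5) = P(X ≤ 5) - P(X ≤ 1)
                   = F(5) - F(1)
                   = 0.932692 - 0.175558
                   = 0.757134

This means approximately 75.7% of outcomes fall in the interval [2, 5].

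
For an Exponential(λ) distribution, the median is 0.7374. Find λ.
λ = 0.9400

For X ~ Exponential(λ), the CDF is F(x) = 1 - e^(-λx).
The median m satisfies F(m) = 0.5:
1 - e^(-λm) = 0.5
e^(-λm) = 0.5
λm = ln(2)
m = ln(2) / λ

Given m = 0.7374:
λ = ln(2) / 0.7374 = 0.693147 / 0.7374 = 0.9400

Verification: ln(2) / 0.9400 = 0.7374 ✓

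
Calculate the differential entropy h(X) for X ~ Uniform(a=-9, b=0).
2.1972 nats

We have X ~ Uniform(a=-9, b=0).

The differential entropy measures the uncertainty or information content of the distribution.

For a Uniform distribution with a=-9, b=0:
h(X) = 2.1972 nats

(In bits, this would be 3.1699 bits.)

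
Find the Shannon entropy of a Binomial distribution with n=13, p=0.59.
1.9901 nats

We have X ~ Binomial(n=13, p=0.59).

The Shannon entropy measures the uncertainty or information content of the distribution.

For a Binomial distribution with n=13, p=0.59:
H(X) = 1.9901 nats

(In bits, this would be 2.8711 bits.)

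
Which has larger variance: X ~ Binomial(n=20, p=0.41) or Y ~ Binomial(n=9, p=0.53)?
X has larger variance (4.8380 > 2.2419)

Compute the variance for each distribution:

X ~ Binomial(n=20, p=0.41):
Var(X) = 4.8380

Y ~ Binomial(n=9, p=0.53):
Var(Y) = 2.2419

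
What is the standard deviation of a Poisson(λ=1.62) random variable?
1.2728

We have X ~ Poisson(λ=1.62).

For a Poisson distribution with λ=1.62:
σ = √Var(X) = 1.2728

The standard deviation is the square root of the variance.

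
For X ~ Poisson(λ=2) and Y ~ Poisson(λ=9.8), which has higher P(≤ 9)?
X has higher probability (P(X ≤ 9) = 1.0000 > P(Y ≤ 9) = 0.4832)

Compute P(≤ 9) for each distribution:

X ~ Poisson(λ=2):
P(X ≤ 9) = 1.0000

Y ~ Poisson(λ=9.8):
P(Y ≤ 9) = 0.4832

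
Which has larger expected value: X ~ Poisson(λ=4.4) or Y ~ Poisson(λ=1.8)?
X has larger mean (4.4000 > 1.8000)

Compute the expected value for each distribution:

X ~ Poisson(λ=4.4):
E[X] = 4.4000

Y ~ Poisson(λ=1.8):
E[Y] = 1.8000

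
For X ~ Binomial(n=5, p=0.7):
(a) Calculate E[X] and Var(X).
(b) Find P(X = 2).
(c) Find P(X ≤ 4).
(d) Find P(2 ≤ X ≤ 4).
(a) E[X] = 3.5000, Var(X) = 1.0500
(b) P(X = 2) = 0.132300
(c) P(X ≤ 4) = 0.831930
(d) P(2 ≤ X ≤ 4) = 0.801150

We have X ~ Binomial(n=5, p=0.7).

(a) Moments:
E[X] = 3.5000
Var(X) = 1.0500
σ = √Var(X) = 1.0247

(b) Point probability using PMF:
P(X = 2) = 0.132300

(c) Cumulative probability using CDF:
P(X ≤ 4) = F(4) = 0.831930

(d) Range probability:
P(2 ≤ X ≤ 4) = P(X ≤ 4) - P(X ≤ 1)
                   = F(4) - F(1)
                   = 0.831930 - 0.030780
                   = 0.801150

This means approximately 80.1% of outcomes fall in the interval [2, 4].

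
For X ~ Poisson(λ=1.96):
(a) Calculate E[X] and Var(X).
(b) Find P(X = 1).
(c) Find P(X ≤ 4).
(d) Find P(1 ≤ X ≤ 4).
(a) E[X] = 1.9600, Var(X) = 1.9600
(b) P(X = 1) = 0.276083
(c) P(X ≤ 4) = 0.950884
(d) P(1 ≤ X ≤ 4) = 0.810025

We have X ~ Poisson(λ=1.96).

(a) Moments:
E[X] = 1.9600
Var(X) = 1.9600
σ = √Var(X) = 1.4000

(b) Point probability using PMF:
P(X = 1) = 0.276083

(c) Cumulative probability using CDF:
P(X ≤ 4) = F(4) = 0.950884

(d) Range probability:
P(1 ≤ X ≤ 4) = P(X ≤ 4) - P(X ≤ 0)
                   = F(4) - F(0)
                   = 0.950884 - 0.140858
                   = 0.810025

This means approximately 81.0% of outcomes fall in the interval [1, 4].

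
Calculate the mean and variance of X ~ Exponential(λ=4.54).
E[X] = 0.2203, Var(X) = 0.0485

We have X ~ Exponential(λ=4.54).

For an Exponential distribution with λ=4.54:

Expected value:
E[X] = 0.2203

Variance:
Var(X) = 0.0485

Standard deviation:
σ = √Var(X) = 0.2203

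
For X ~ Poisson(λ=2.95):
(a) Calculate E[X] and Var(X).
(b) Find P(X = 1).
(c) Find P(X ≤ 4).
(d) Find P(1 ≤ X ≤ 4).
(a) E[X] = 2.9500, Var(X) = 2.9500
(b) P(X = 1) = 0.154402
(c) P(X ≤ 4) = 0.823594
(d) P(1 ≤ X ≤ 4) = 0.771254

We have X ~ Poisson(λ=2.95).

(a) Moments:
E[X] = 2.9500
Var(X) = 2.9500
σ = √Var(X) = 1.7176

(b) Point probability using PMF:
P(X = 1) = 0.154402

(c) Cumulative probability using CDF:
P(X ≤ 4) = F(4) = 0.823594

(d) Range probability:
P(1 ≤ X ≤ 4) = P(X ≤ 4) - P(X ≤ 0)
                   = F(4) - F(0)
                   = 0.823594 - 0.052340
                   = 0.771254

This means approximately 77.1% of outcomes fall in the interval [1, 4].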